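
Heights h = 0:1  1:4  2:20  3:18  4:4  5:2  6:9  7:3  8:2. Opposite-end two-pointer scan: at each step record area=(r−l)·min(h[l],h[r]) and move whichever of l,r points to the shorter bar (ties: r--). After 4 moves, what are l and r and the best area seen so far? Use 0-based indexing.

l=2, r=6, best area=20

l=0 r=8: min(1,2)*8=8 best=8 *, l++
l=1 r=8: min(4,2)*7=14 best=14 *, r--
l=1 r=7: min(4,3)*6=18 best=18 *, r--
l=1 r=6: min(4,9)*5=20 best=20 *, l++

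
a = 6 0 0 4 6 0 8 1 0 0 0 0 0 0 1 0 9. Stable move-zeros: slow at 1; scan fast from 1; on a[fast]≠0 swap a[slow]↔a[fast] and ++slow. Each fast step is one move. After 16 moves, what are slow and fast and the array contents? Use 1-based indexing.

slow=1 fast=1: a[fast]=6≠0 swap→a[1]=6, slow++,fast++
slow=2 fast=2: a[fast]=0, fast++
slow=2 fast=3: a[fast]=0, fast++
slow=2 fast=4: a[fast]=4≠0 swap→a[2]=4, slow++,fast++
slow=3 fast=5: a[fast]=6≠0 swap→a[3]=6, slow++,fast++
slow=4 fast=6: a[fast]=0, fast++
slow=4 fast=7: a[fast]=8≠0 swap→a[4]=8, slow++,fast++
slow=5 fast=8: a[fast]=1≠0 swap→a[5]=1, slow++,fast++
slow=6 fast=9: a[fast]=0, fast++
slow=6 fast=10: a[fast]=0, fast++
slow=6 fast=11: a[fast]=0, fast++
slow=6 fast=12: a[fast]=0, fast++
slow=6 fast=13: a[fast]=0, fast++
slow=6 fast=14: a[fast]=0, fast++
slow=6 fast=15: a[fast]=1≠0 swap→a[6]=1, slow++,fast++
slow=7 fast=16: a[fast]=0, fast++

slow=7, fast=17, a=[6, 4, 6, 8, 1, 1, 0, 0, 0, 0, 0, 0, 0, 0, 0, 0, 9]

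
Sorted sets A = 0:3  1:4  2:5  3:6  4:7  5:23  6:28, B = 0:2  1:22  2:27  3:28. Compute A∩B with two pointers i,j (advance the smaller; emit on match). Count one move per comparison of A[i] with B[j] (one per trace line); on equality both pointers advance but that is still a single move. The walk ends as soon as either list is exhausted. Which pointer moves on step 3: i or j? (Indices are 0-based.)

i

i=0 j=0: 3>2, j++
i=0 j=1: 3<22, i++
i=1 j=1: 4<22, i++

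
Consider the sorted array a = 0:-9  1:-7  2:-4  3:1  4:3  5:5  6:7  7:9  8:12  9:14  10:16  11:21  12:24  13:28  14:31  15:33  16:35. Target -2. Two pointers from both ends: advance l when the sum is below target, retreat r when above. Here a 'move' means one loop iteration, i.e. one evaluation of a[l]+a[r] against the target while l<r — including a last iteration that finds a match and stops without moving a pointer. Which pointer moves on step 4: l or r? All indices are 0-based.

r

[0,16] -9+35=26 >-2 → r--
[0,15] -9+33=24 >-2 → r--
[0,14] -9+31=22 >-2 → r--
[0,13] -9+28=19 >-2 → r--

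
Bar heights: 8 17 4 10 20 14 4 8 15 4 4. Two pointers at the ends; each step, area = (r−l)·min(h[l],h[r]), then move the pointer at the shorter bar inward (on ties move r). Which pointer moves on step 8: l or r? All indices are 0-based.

[0,10] min(8,4)*10=40 best=40 * → r--
[0,9] min(8,4)*9=36 best=40 → r--
[0,8] min(8,15)*8=64 best=64 * → l++
[1,8] min(17,15)*7=105 best=105 * → r--
[1,7] min(17,8)*6=48 best=105 → r--
[1,6] min(17,4)*5=20 best=105 → r--
[1,5] min(17,14)*4=56 best=105 → r--
[1,4] min(17,20)*3=51 best=105 → l++

l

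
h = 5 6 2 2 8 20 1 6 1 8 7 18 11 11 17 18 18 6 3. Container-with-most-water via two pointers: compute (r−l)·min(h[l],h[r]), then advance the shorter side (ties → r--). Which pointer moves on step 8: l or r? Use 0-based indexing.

[0,18] min(5,3)*18=54 best=54 * → r--
[0,17] min(5,6)*17=85 best=85 * → l++
[1,17] min(6,6)*16=96 best=96 * → r--
[1,16] min(6,18)*15=90 best=96 → l++
[2,16] min(2,18)*14=28 best=96 → l++
[3,16] min(2,18)*13=26 best=96 → l++
[4,16] min(8,18)*12=96 best=96 → l++
[5,16] min(20,18)*11=198 best=198 * → r--

r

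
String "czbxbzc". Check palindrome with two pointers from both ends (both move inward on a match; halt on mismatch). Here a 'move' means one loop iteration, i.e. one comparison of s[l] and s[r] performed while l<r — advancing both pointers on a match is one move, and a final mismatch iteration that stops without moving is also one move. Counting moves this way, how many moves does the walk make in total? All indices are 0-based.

3 moves

[0,6] 'c'=='c' → l++,r--
[1,5] 'z'=='z' → l++,r--
[2,4] 'b'=='b' → l++,r--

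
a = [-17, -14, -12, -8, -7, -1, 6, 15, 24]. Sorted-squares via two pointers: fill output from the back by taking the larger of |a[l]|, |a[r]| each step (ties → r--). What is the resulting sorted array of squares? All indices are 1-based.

[1,9] |-17|<=|24| out[9]=576 → r--
[1,8] |-17|>|15| out[8]=289 → l++
[2,8] |-14|<=|15| out[7]=225 → r--
[2,7] |-14|>|6| out[6]=196 → l++
[3,7] |-12|>|6| out[5]=144 → l++
[4,7] |-8|>|6| out[4]=64 → l++
[5,7] |-7|>|6| out[3]=49 → l++
[6,7] |-1|<=|6| out[2]=36 → r--
[6,6] |-1|<=|-1| out[1]=1 → r--

[1, 36, 49, 64, 144, 196, 225, 289, 576]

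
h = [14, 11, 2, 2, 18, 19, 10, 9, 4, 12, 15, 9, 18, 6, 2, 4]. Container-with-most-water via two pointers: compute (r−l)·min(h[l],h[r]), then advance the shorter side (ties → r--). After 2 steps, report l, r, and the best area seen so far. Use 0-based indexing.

l=0, r=13, best area=60

l=0 r=15: min(14,4)*15=60 best=60 *, r--
l=0 r=14: min(14,2)*14=28 best=60, r--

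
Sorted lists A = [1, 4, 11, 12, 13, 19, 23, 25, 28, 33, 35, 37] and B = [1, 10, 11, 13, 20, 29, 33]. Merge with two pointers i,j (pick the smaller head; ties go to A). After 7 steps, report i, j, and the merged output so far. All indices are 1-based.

i=5, j=4, merged so far=[1, 1, 4, 10, 11, 11, 12]

[i=1,j=1] A[i]=1<=B[j]=1 take 1 → i++
[i=2,j=1] A[i]=4>B[j]=1 take 1 → j++
[i=2,j=2] A[i]=4<=B[j]=10 take 4 → i++
[i=3,j=2] A[i]=11>B[j]=10 take 10 → j++
[i=3,j=3] A[i]=11<=B[j]=11 take 11 → i++
[i=4,j=3] A[i]=12>B[j]=11 take 11 → j++
[i=4,j=4] A[i]=12<=B[j]=13 take 12 → i++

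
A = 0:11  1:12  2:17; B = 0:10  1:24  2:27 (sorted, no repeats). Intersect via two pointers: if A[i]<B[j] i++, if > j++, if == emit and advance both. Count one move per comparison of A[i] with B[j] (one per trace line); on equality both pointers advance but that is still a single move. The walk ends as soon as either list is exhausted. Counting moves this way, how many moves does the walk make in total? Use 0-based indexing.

4 moves

[i=0,j=0] 11>10 → j++
[i=0,j=1] 11<24 → i++
[i=1,j=1] 12<24 → i++
[i=2,j=1] 17<24 → i++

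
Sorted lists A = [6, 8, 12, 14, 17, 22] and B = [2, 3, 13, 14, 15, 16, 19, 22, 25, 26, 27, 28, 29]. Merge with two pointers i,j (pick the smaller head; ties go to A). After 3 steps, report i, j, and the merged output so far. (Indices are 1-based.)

i=2, j=3, merged so far=[2, 3, 6]

[i=1,j=1] A[i]=6>B[j]=2 take 2 → j++
[i=1,j=2] A[i]=6>B[j]=3 take 3 → j++
[i=1,j=3] A[i]=6<=B[j]=13 take 6 → i++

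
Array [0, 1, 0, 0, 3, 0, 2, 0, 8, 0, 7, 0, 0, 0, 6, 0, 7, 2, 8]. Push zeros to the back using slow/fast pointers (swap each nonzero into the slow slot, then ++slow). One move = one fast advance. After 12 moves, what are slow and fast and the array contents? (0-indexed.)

slow=5, fast=12, a=[1, 3, 2, 8, 7, 0, 0, 0, 0, 0, 0, 0, 0, 0, 6, 0, 7, 2, 8]

(s=0,f=0) a[fast]=0 → fast++
(s=0,f=1) a[fast]=1≠0 swap→a[0]=1 → slow++,fast++
(s=1,f=2) a[fast]=0 → fast++
(s=1,f=3) a[fast]=0 → fast++
(s=1,f=4) a[fast]=3≠0 swap→a[1]=3 → slow++,fast++
(s=2,f=5) a[fast]=0 → fast++
(s=2,f=6) a[fast]=2≠0 swap→a[2]=2 → slow++,fast++
(s=3,f=7) a[fast]=0 → fast++
(s=3,f=8) a[fast]=8≠0 swap→a[3]=8 → slow++,fast++
(s=4,f=9) a[fast]=0 → fast++
(s=4,f=10) a[fast]=7≠0 swap→a[4]=7 → slow++,fast++
(s=5,f=11) a[fast]=0 → fast++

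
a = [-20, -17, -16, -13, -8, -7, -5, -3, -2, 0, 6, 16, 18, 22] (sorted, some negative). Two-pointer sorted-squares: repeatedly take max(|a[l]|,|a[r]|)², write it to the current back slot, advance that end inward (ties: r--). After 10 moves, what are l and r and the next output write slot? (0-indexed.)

[0,13] |-20|<=|22| out[13]=484 → r--
[0,12] |-20|>|18| out[12]=400 → l++
[1,12] |-17|<=|18| out[11]=324 → r--
[1,11] |-17|>|16| out[10]=289 → l++
[2,11] |-16|<=|16| out[9]=256 → r--
[2,10] |-16|>|6| out[8]=256 → l++
[3,10] |-13|>|6| out[7]=169 → l++
[4,10] |-8|>|6| out[6]=64 → l++
[5,10] |-7|>|6| out[5]=49 → l++
[6,10] |-5|<=|6| out[4]=36 → r--

l=6, r=9, next write slot=3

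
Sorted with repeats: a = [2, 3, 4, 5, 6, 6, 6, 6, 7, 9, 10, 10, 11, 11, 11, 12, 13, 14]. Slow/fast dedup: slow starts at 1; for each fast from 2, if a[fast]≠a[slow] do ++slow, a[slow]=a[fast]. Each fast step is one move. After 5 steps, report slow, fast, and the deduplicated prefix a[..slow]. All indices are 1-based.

(s=1,f=2) a[fast]=3≠a[slow]=2 write a[2]=3 → slow++,fast++
(s=2,f=3) a[fast]=4≠a[slow]=3 write a[3]=4 → slow++,fast++
(s=3,f=4) a[fast]=5≠a[slow]=4 write a[4]=5 → slow++,fast++
(s=4,f=5) a[fast]=6≠a[slow]=5 write a[5]=6 → slow++,fast++
(s=5,f=6) a[fast]=6=a[slow] dup → fast++

slow=5, fast=7, prefix=[2, 3, 4, 5, 6]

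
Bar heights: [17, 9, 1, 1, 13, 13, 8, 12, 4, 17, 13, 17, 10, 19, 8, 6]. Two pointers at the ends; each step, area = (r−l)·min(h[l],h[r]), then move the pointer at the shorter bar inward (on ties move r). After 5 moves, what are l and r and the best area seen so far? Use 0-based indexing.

[0,15] min(17,6)*15=90 best=90 * → r--
[0,14] min(17,8)*14=112 best=112 * → r--
[0,13] min(17,19)*13=221 best=221 * → l++
[1,13] min(9,19)*12=108 best=221 → l++
[2,13] min(1,19)*11=11 best=221 → l++

l=3, r=13, best area=221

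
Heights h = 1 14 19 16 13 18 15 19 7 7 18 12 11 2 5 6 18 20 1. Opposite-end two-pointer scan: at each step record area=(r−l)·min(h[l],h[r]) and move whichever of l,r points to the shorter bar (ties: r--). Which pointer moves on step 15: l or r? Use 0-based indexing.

l

l=0 r=18: min(1,1)*18=18 best=18 *, r--
l=0 r=17: min(1,20)*17=17 best=18, l++
l=1 r=17: min(14,20)*16=224 best=224 *, l++
l=2 r=17: min(19,20)*15=285 best=285 *, l++
l=3 r=17: min(16,20)*14=224 best=285, l++
l=4 r=17: min(13,20)*13=169 best=285, l++
l=5 r=17: min(18,20)*12=216 best=285, l++
l=6 r=17: min(15,20)*11=165 best=285, l++
l=7 r=17: min(19,20)*10=190 best=285, l++
l=8 r=17: min(7,20)*9=63 best=285, l++
l=9 r=17: min(7,20)*8=56 best=285, l++
l=10 r=17: min(18,20)*7=126 best=285, l++
l=11 r=17: min(12,20)*6=72 best=285, l++
l=12 r=17: min(11,20)*5=55 best=285, l++
l=13 r=17: min(2,20)*4=8 best=285, l++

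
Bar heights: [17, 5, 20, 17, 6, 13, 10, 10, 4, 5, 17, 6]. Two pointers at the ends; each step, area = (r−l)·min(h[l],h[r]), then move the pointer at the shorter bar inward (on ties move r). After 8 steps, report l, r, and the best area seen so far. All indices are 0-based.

l=0, r=3, best area=170

l=0 r=11: min(17,6)*11=66 best=66 *, r--
l=0 r=10: min(17,17)*10=170 best=170 *, r--
l=0 r=9: min(17,5)*9=45 best=170, r--
l=0 r=8: min(17,4)*8=32 best=170, r--
l=0 r=7: min(17,10)*7=70 best=170, r--
l=0 r=6: min(17,10)*6=60 best=170, r--
l=0 r=5: min(17,13)*5=65 best=170, r--
l=0 r=4: min(17,6)*4=24 best=170, r--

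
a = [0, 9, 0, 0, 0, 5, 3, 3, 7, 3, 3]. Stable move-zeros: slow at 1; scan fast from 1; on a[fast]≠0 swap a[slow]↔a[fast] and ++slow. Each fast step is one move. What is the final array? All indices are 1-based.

[9, 5, 3, 3, 7, 3, 3, 0, 0, 0, 0]

(s=1,f=1) a[fast]=0 → fast++
(s=1,f=2) a[fast]=9≠0 swap→a[1]=9 → slow++,fast++
(s=2,f=3) a[fast]=0 → fast++
(s=2,f=4) a[fast]=0 → fast++
(s=2,f=5) a[fast]=0 → fast++
(s=2,f=6) a[fast]=5≠0 swap→a[2]=5 → slow++,fast++
(s=3,f=7) a[fast]=3≠0 swap→a[3]=3 → slow++,fast++
(s=4,f=8) a[fast]=3≠0 swap→a[4]=3 → slow++,fast++
(s=5,f=9) a[fast]=7≠0 swap→a[5]=7 → slow++,fast++
(s=6,f=10) a[fast]=3≠0 swap→a[6]=3 → slow++,fast++
(s=7,f=11) a[fast]=3≠0 swap→a[7]=3 → slow++,fast++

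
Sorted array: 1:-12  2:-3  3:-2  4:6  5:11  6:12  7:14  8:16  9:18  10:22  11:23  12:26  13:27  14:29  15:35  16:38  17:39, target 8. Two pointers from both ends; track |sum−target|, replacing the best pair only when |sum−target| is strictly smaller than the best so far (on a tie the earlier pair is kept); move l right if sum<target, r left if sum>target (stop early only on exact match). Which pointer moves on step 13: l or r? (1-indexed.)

l=1 r=17: -12+39=27 d=19 *, r--
l=1 r=16: -12+38=26 d=18 *, r--
l=1 r=15: -12+35=23 d=15 *, r--
l=1 r=14: -12+29=17 d=9 *, r--
l=1 r=13: -12+27=15 d=7 *, r--
l=1 r=12: -12+26=14 d=6 *, r--
l=1 r=11: -12+23=11 d=3 *, r--
l=1 r=10: -12+22=10 d=2 *, r--
l=1 r=9: -12+18=6 d=2, l++
l=2 r=9: -3+18=15 d=7, r--
l=2 r=8: -3+16=13 d=5, r--
l=2 r=7: -3+14=11 d=3, r--
l=2 r=6: -3+12=9 d=1 *, r--

r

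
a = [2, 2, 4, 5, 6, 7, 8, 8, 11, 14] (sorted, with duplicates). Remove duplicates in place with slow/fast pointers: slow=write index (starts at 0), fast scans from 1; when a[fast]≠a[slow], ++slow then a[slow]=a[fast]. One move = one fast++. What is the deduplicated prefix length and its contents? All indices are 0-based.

length 8; prefix = [2, 4, 5, 6, 7, 8, 11, 14]

slow=0 fast=1: a[fast]=2=a[slow] dup, fast++
slow=0 fast=2: a[fast]=4≠a[slow]=2 write a[1]=4, slow++,fast++
slow=1 fast=3: a[fast]=5≠a[slow]=4 write a[2]=5, slow++,fast++
slow=2 fast=4: a[fast]=6≠a[slow]=5 write a[3]=6, slow++,fast++
slow=3 fast=5: a[fast]=7≠a[slow]=6 write a[4]=7, slow++,fast++
slow=4 fast=6: a[fast]=8≠a[slow]=7 write a[5]=8, slow++,fast++
slow=5 fast=7: a[fast]=8=a[slow] dup, fast++
slow=5 fast=8: a[fast]=11≠a[slow]=8 write a[6]=11, slow++,fast++
slow=6 fast=9: a[fast]=14≠a[slow]=11 write a[7]=14, slow++,fast++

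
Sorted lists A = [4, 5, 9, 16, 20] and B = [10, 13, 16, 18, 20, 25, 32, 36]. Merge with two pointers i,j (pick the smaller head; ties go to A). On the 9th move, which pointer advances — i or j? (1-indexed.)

i

i=1 j=1: A[i]=4<=B[j]=10 take 4, i++
i=2 j=1: A[i]=5<=B[j]=10 take 5, i++
i=3 j=1: A[i]=9<=B[j]=10 take 9, i++
i=4 j=1: A[i]=16>B[j]=10 take 10, j++
i=4 j=2: A[i]=16>B[j]=13 take 13, j++
i=4 j=3: A[i]=16<=B[j]=16 take 16, i++
i=5 j=3: A[i]=20>B[j]=16 take 16, j++
i=5 j=4: A[i]=20>B[j]=18 take 18, j++
i=5 j=5: A[i]=20<=B[j]=20 take 20, i++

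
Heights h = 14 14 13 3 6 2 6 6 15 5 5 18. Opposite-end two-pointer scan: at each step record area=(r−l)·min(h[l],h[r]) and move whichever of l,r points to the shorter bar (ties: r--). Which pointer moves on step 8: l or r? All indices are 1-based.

l

[1,12] min(14,18)*11=154 best=154 * → l++
[2,12] min(14,18)*10=140 best=154 → l++
[3,12] min(13,18)*9=117 best=154 → l++
[4,12] min(3,18)*8=24 best=154 → l++
[5,12] min(6,18)*7=42 best=154 → l++
[6,12] min(2,18)*6=12 best=154 → l++
[7,12] min(6,18)*5=30 best=154 → l++
[8,12] min(6,18)*4=24 best=154 → l++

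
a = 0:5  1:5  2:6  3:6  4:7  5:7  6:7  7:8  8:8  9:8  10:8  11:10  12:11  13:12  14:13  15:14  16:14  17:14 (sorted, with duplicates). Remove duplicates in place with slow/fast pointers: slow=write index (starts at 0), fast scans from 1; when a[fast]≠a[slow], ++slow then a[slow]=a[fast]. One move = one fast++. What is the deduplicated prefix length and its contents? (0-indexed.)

(s=0,f=1) a[fast]=5=a[slow] dup → fast++
(s=0,f=2) a[fast]=6≠a[slow]=5 write a[1]=6 → slow++,fast++
(s=1,f=3) a[fast]=6=a[slow] dup → fast++
(s=1,f=4) a[fast]=7≠a[slow]=6 write a[2]=7 → slow++,fast++
(s=2,f=5) a[fast]=7=a[slow] dup → fast++
(s=2,f=6) a[fast]=7=a[slow] dup → fast++
(s=2,f=7) a[fast]=8≠a[slow]=7 write a[3]=8 → slow++,fast++
(s=3,f=8) a[fast]=8=a[slow] dup → fast++
(s=3,f=9) a[fast]=8=a[slow] dup → fast++
(s=3,f=10) a[fast]=8=a[slow] dup → fast++
(s=3,f=11) a[fast]=10≠a[slow]=8 write a[4]=10 → slow++,fast++
(s=4,f=12) a[fast]=11≠a[slow]=10 write a[5]=11 → slow++,fast++
(s=5,f=13) a[fast]=12≠a[slow]=11 write a[6]=12 → slow++,fast++
(s=6,f=14) a[fast]=13≠a[slow]=12 write a[7]=13 → slow++,fast++
(s=7,f=15) a[fast]=14≠a[slow]=13 write a[8]=14 → slow++,fast++
(s=8,f=16) a[fast]=14=a[slow] dup → fast++
(s=8,f=17) a[fast]=14=a[slow] dup → fast++

length 9; prefix = [5, 6, 7, 8, 10, 11, 12, 13, 14]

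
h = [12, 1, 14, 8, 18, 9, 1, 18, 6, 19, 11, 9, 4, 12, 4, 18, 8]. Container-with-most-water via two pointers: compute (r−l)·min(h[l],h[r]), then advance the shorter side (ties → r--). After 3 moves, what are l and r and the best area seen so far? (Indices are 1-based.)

[1,17] min(12,8)*16=128 best=128 * → r--
[1,16] min(12,18)*15=180 best=180 * → l++
[2,16] min(1,18)*14=14 best=180 → l++

l=3, r=16, best area=180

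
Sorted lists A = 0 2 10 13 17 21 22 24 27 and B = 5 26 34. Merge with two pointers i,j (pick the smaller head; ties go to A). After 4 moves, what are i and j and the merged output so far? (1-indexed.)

i=4, j=2, merged so far=[0, 2, 5, 10]

[i=1,j=1] A[i]=0<=B[j]=5 take 0 → i++
[i=2,j=1] A[i]=2<=B[j]=5 take 2 → i++
[i=3,j=1] A[i]=10>B[j]=5 take 5 → j++
[i=3,j=2] A[i]=10<=B[j]=26 take 10 → i++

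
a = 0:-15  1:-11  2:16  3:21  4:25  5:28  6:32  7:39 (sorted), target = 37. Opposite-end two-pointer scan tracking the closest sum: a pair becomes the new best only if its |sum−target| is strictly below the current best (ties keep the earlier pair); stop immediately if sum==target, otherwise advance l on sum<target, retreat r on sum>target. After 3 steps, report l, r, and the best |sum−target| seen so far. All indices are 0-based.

l=2, r=6, best |Δ|=9

l=0 r=7: -15+39=24 d=13 *, l++
l=1 r=7: -11+39=28 d=9 *, l++
l=2 r=7: 16+39=55 d=18, r--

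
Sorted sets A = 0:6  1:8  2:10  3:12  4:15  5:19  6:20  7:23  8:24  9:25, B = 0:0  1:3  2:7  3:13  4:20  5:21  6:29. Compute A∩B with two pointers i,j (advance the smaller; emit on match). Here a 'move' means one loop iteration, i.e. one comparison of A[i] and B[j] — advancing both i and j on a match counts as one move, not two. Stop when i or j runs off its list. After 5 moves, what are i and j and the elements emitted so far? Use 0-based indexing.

i=2, j=3, emitted=[]

i=0 j=0: 6>0, j++
i=0 j=1: 6>3, j++
i=0 j=2: 6<7, i++
i=1 j=2: 8>7, j++
i=1 j=3: 8<13, i++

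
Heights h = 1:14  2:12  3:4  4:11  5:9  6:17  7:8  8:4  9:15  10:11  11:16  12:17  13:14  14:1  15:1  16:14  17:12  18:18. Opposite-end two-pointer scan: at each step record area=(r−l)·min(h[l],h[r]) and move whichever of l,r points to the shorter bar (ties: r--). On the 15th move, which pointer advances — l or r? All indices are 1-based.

l

[1,18] min(14,18)*17=238 best=238 * → l++
[2,18] min(12,18)*16=192 best=238 → l++
[3,18] min(4,18)*15=60 best=238 → l++
[4,18] min(11,18)*14=154 best=238 → l++
[5,18] min(9,18)*13=117 best=238 → l++
[6,18] min(17,18)*12=204 best=238 → l++
[7,18] min(8,18)*11=88 best=238 → l++
[8,18] min(4,18)*10=40 best=238 → l++
[9,18] min(15,18)*9=135 best=238 → l++
[10,18] min(11,18)*8=88 best=238 → l++
[11,18] min(16,18)*7=112 best=238 → l++
[12,18] min(17,18)*6=102 best=238 → l++
[13,18] min(14,18)*5=70 best=238 → l++
[14,18] min(1,18)*4=4 best=238 → l++
[15,18] min(1,18)*3=3 best=238 → l++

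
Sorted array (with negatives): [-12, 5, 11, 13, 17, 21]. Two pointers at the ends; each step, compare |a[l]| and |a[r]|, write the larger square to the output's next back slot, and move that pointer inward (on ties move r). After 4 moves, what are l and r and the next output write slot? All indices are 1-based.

l=1 r=6: |-12|<=|21| out[6]=441, r--
l=1 r=5: |-12|<=|17| out[5]=289, r--
l=1 r=4: |-12|<=|13| out[4]=169, r--
l=1 r=3: |-12|>|11| out[3]=144, l++

l=2, r=3, next write slot=2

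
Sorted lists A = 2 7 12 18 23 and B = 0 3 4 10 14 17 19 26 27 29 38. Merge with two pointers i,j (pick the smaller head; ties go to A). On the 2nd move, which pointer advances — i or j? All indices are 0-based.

i=0 j=0: A[i]=2>B[j]=0 take 0, j++
i=0 j=1: A[i]=2<=B[j]=3 take 2, i++

i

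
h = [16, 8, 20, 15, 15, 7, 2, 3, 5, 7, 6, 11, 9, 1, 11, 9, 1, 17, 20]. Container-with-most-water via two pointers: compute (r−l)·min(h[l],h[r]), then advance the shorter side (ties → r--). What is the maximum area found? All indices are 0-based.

[0,18] min(16,20)*18=288 best=288 * → l++
[1,18] min(8,20)*17=136 best=288 → l++
[2,18] min(20,20)*16=320 best=320 * → r--
[2,17] min(20,17)*15=255 best=320 → r--
[2,16] min(20,1)*14=14 best=320 → r--
[2,15] min(20,9)*13=117 best=320 → r--
[2,14] min(20,11)*12=132 best=320 → r--
[2,13] min(20,1)*11=11 best=320 → r--
[2,12] min(20,9)*10=90 best=320 → r--
[2,11] min(20,11)*9=99 best=320 → r--
[2,10] min(20,6)*8=48 best=320 → r--
[2,9] min(20,7)*7=49 best=320 → r--
[2,8] min(20,5)*6=30 best=320 → r--
[2,7] min(20,3)*5=15 best=320 → r--
[2,6] min(20,2)*4=8 best=320 → r--
[2,5] min(20,7)*3=21 best=320 → r--
[2,4] min(20,15)*2=30 best=320 → r--
[2,3] min(20,15)*1=15 best=320 → r--

max area = 320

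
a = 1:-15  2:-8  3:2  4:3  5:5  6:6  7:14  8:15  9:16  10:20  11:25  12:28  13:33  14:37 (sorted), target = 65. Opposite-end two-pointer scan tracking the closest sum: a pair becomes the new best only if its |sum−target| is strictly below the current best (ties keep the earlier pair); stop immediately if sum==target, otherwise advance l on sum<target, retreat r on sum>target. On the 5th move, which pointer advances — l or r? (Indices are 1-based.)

l

[1,14] -15+37=22 d=43 * → l++
[2,14] -8+37=29 d=36 * → l++
[3,14] 2+37=39 d=26 * → l++
[4,14] 3+37=40 d=25 * → l++
[5,14] 5+37=42 d=23 * → l++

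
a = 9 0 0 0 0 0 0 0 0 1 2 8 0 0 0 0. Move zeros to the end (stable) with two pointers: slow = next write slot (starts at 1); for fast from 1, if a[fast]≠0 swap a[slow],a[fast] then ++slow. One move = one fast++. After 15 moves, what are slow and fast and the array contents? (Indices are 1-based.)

slow=5, fast=16, a=[9, 1, 2, 8, 0, 0, 0, 0, 0, 0, 0, 0, 0, 0, 0, 0]

(s=1,f=1) a[fast]=9≠0 swap→a[1]=9 → slow++,fast++
(s=2,f=2) a[fast]=0 → fast++
(s=2,f=3) a[fast]=0 → fast++
(s=2,f=4) a[fast]=0 → fast++
(s=2,f=5) a[fast]=0 → fast++
(s=2,f=6) a[fast]=0 → fast++
(s=2,f=7) a[fast]=0 → fast++
(s=2,f=8) a[fast]=0 → fast++
(s=2,f=9) a[fast]=0 → fast++
(s=2,f=10) a[fast]=1≠0 swap→a[2]=1 → slow++,fast++
(s=3,f=11) a[fast]=2≠0 swap→a[3]=2 → slow++,fast++
(s=4,f=12) a[fast]=8≠0 swap→a[4]=8 → slow++,fast++
(s=5,f=13) a[fast]=0 → fast++
(s=5,f=14) a[fast]=0 → fast++
(s=5,f=15) a[fast]=0 → fast++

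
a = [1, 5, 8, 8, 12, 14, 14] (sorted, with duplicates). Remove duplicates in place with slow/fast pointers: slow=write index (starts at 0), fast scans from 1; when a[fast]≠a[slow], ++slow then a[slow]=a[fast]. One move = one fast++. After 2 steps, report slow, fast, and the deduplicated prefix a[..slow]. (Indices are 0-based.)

(s=0,f=1) a[fast]=5≠a[slow]=1 write a[1]=5 → slow++,fast++
(s=1,f=2) a[fast]=8≠a[slow]=5 write a[2]=8 → slow++,fast++

slow=2, fast=3, prefix=[1, 5, 8]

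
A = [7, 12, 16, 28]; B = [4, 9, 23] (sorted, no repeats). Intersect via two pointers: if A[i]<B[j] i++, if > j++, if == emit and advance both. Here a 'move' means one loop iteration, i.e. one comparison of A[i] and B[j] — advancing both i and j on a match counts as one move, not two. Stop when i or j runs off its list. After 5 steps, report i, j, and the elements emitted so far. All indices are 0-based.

i=3, j=2, emitted=[]

[i=0,j=0] 7>4 → j++
[i=0,j=1] 7<9 → i++
[i=1,j=1] 12>9 → j++
[i=1,j=2] 12<23 → i++
[i=2,j=2] 16<23 → i++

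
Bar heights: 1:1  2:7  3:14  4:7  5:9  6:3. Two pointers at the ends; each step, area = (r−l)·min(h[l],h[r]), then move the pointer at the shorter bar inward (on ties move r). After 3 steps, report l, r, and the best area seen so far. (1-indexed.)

l=1 r=6: min(1,3)*5=5 best=5 *, l++
l=2 r=6: min(7,3)*4=12 best=12 *, r--
l=2 r=5: min(7,9)*3=21 best=21 *, l++

l=3, r=5, best area=21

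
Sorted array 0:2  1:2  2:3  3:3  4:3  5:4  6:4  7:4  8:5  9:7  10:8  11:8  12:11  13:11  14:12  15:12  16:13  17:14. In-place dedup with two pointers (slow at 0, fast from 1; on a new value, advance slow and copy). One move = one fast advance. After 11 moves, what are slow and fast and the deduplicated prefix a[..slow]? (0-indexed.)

(s=0,f=1) a[fast]=2=a[slow] dup → fast++
(s=0,f=2) a[fast]=3≠a[slow]=2 write a[1]=3 → slow++,fast++
(s=1,f=3) a[fast]=3=a[slow] dup → fast++
(s=1,f=4) a[fast]=3=a[slow] dup → fast++
(s=1,f=5) a[fast]=4≠a[slow]=3 write a[2]=4 → slow++,fast++
(s=2,f=6) a[fast]=4=a[slow] dup → fast++
(s=2,f=7) a[fast]=4=a[slow] dup → fast++
(s=2,f=8) a[fast]=5≠a[slow]=4 write a[3]=5 → slow++,fast++
(s=3,f=9) a[fast]=7≠a[slow]=5 write a[4]=7 → slow++,fast++
(s=4,f=10) a[fast]=8≠a[slow]=7 write a[5]=8 → slow++,fast++
(s=5,f=11) a[fast]=8=a[slow] dup → fast++

slow=5, fast=12, prefix=[2, 3, 4, 5, 7, 8]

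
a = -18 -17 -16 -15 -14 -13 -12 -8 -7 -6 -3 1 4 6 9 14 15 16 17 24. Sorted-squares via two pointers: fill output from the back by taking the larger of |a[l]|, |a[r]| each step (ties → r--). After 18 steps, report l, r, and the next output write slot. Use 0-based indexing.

l=0 r=19: |-18|<=|24| out[19]=576, r--
l=0 r=18: |-18|>|17| out[18]=324, l++
l=1 r=18: |-17|<=|17| out[17]=289, r--
l=1 r=17: |-17|>|16| out[16]=289, l++
l=2 r=17: |-16|<=|16| out[15]=256, r--
l=2 r=16: |-16|>|15| out[14]=256, l++
l=3 r=16: |-15|<=|15| out[13]=225, r--
l=3 r=15: |-15|>|14| out[12]=225, l++
l=4 r=15: |-14|<=|14| out[11]=196, r--
l=4 r=14: |-14|>|9| out[10]=196, l++
l=5 r=14: |-13|>|9| out[9]=169, l++
l=6 r=14: |-12|>|9| out[8]=144, l++
l=7 r=14: |-8|<=|9| out[7]=81, r--
l=7 r=13: |-8|>|6| out[6]=64, l++
l=8 r=13: |-7|>|6| out[5]=49, l++
l=9 r=13: |-6|<=|6| out[4]=36, r--
l=9 r=12: |-6|>|4| out[3]=36, l++
l=10 r=12: |-3|<=|4| out[2]=16, r--

l=10, r=11, next write slot=1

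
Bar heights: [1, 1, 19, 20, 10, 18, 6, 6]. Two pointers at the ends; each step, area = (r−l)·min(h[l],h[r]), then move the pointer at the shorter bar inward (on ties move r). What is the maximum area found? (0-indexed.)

max area = 54

l=0 r=7: min(1,6)*7=7 best=7 *, l++
l=1 r=7: min(1,6)*6=6 best=7, l++
l=2 r=7: min(19,6)*5=30 best=30 *, r--
l=2 r=6: min(19,6)*4=24 best=30, r--
l=2 r=5: min(19,18)*3=54 best=54 *, r--
l=2 r=4: min(19,10)*2=20 best=54, r--
l=2 r=3: min(19,20)*1=19 best=54, l++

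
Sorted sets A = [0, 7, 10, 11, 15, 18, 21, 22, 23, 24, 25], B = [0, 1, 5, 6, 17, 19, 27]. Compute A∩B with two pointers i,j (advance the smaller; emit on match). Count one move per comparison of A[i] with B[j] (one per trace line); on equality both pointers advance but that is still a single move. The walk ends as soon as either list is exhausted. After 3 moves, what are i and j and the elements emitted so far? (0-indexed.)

i=1, j=3, emitted=[0]

i=0 j=0: 0==0 emit, i++,j++
i=1 j=1: 7>1, j++
i=1 j=2: 7>5, j++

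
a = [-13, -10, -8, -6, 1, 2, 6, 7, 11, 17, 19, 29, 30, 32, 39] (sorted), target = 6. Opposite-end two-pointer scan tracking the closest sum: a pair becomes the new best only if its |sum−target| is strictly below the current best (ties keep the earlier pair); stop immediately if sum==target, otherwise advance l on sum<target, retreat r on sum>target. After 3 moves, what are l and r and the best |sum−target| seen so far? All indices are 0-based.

l=0 r=14: -13+39=26 d=20 *, r--
l=0 r=13: -13+32=19 d=13 *, r--
l=0 r=12: -13+30=17 d=11 *, r--

l=0, r=11, best |Δ|=11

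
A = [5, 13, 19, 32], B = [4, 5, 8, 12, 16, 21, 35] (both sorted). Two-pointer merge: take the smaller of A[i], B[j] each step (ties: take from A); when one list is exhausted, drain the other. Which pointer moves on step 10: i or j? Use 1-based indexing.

i=1 j=1: A[i]=5>B[j]=4 take 4, j++
i=1 j=2: A[i]=5<=B[j]=5 take 5, i++
i=2 j=2: A[i]=13>B[j]=5 take 5, j++
i=2 j=3: A[i]=13>B[j]=8 take 8, j++
i=2 j=4: A[i]=13>B[j]=12 take 12, j++
i=2 j=5: A[i]=13<=B[j]=16 take 13, i++
i=3 j=5: A[i]=19>B[j]=16 take 16, j++
i=3 j=6: A[i]=19<=B[j]=21 take 19, i++
i=4 j=6: A[i]=32>B[j]=21 take 21, j++
i=4 j=7: A[i]=32<=B[j]=35 take 32, i++

i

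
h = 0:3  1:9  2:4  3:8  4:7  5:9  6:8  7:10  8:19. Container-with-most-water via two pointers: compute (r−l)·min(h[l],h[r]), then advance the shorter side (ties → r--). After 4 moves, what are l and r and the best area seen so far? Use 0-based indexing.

l=0 r=8: min(3,19)*8=24 best=24 *, l++
l=1 r=8: min(9,19)*7=63 best=63 *, l++
l=2 r=8: min(4,19)*6=24 best=63, l++
l=3 r=8: min(8,19)*5=40 best=63, l++

l=4, r=8, best area=63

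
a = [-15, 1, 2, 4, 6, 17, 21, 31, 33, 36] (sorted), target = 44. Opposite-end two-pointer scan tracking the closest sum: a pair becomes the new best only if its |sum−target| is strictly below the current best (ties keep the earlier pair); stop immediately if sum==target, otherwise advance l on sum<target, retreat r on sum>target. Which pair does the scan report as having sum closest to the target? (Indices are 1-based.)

l=1 r=10: -15+36=21 d=23 *, l++
l=2 r=10: 1+36=37 d=7 *, l++
l=3 r=10: 2+36=38 d=6 *, l++
l=4 r=10: 4+36=40 d=4 *, l++
l=5 r=10: 6+36=42 d=2 *, l++
l=6 r=10: 17+36=53 d=9, r--
l=6 r=9: 17+33=50 d=6, r--
l=6 r=8: 17+31=48 d=4, r--
l=6 r=7: 17+21=38 d=6, l++

pair (6, 36) with sum 42 (|Δ|=2)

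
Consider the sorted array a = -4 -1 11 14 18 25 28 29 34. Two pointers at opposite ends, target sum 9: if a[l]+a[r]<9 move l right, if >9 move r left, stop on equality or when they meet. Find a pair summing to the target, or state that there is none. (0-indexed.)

no pair

[0,8] -4+34=30 >9 → r--
[0,7] -4+29=25 >9 → r--
[0,6] -4+28=24 >9 → r--
[0,5] -4+25=21 >9 → r--
[0,4] -4+18=14 >9 → r--
[0,3] -4+14=10 >9 → r--
[0,2] -4+11=7 <9 → l++
[1,2] -1+11=10 >9 → r--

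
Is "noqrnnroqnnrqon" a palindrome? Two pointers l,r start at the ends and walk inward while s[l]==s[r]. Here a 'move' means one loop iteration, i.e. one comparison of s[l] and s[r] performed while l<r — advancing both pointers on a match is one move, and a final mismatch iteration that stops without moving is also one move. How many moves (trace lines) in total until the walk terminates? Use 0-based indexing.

7 moves

[0,14] 'n'=='n' → l++,r--
[1,13] 'o'=='o' → l++,r--
[2,12] 'q'=='q' → l++,r--
[3,11] 'r'=='r' → l++,r--
[4,10] 'n'=='n' → l++,r--
[5,9] 'n'=='n' → l++,r--
[6,8] 'r'!='q' → stop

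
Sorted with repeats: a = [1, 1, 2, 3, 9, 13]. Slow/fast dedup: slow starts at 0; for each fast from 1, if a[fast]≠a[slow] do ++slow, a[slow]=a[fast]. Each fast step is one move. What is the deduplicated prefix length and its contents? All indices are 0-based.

length 5; prefix = [1, 2, 3, 9, 13]

(s=0,f=1) a[fast]=1=a[slow] dup → fast++
(s=0,f=2) a[fast]=2≠a[slow]=1 write a[1]=2 → slow++,fast++
(s=1,f=3) a[fast]=3≠a[slow]=2 write a[2]=3 → slow++,fast++
(s=2,f=4) a[fast]=9≠a[slow]=3 write a[3]=9 → slow++,fast++
(s=3,f=5) a[fast]=13≠a[slow]=9 write a[4]=13 → slow++,fast++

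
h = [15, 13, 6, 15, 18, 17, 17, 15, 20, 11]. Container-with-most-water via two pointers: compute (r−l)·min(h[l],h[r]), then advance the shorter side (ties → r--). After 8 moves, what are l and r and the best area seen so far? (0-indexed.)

l=0 r=9: min(15,11)*9=99 best=99 *, r--
l=0 r=8: min(15,20)*8=120 best=120 *, l++
l=1 r=8: min(13,20)*7=91 best=120, l++
l=2 r=8: min(6,20)*6=36 best=120, l++
l=3 r=8: min(15,20)*5=75 best=120, l++
l=4 r=8: min(18,20)*4=72 best=120, l++
l=5 r=8: min(17,20)*3=51 best=120, l++
l=6 r=8: min(17,20)*2=34 best=120, l++

l=7, r=8, best area=120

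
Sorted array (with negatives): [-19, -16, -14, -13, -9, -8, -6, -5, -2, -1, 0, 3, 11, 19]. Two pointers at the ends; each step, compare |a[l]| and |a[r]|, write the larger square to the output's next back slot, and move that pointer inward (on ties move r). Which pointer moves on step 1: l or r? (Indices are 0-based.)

l=0 r=13: |-19|<=|19| out[13]=361, r--

r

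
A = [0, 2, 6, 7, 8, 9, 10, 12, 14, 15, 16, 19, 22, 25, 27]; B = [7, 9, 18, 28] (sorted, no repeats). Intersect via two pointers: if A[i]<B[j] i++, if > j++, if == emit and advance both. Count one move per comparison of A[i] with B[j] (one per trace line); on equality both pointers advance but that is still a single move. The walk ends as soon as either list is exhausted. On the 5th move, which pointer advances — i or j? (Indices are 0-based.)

[i=0,j=0] 0<7 → i++
[i=1,j=0] 2<7 → i++
[i=2,j=0] 6<7 → i++
[i=3,j=0] 7==7 emit → i++,j++
[i=4,j=1] 8<9 → i++

i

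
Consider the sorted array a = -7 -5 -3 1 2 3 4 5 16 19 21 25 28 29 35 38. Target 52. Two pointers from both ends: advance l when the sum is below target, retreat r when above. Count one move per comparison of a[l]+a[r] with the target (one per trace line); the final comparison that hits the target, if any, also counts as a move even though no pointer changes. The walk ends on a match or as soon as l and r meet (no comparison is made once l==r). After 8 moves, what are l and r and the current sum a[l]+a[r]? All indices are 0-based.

l=0 r=15: -7+38=31 <52, l++
l=1 r=15: -5+38=33 <52, l++
l=2 r=15: -3+38=35 <52, l++
l=3 r=15: 1+38=39 <52, l++
l=4 r=15: 2+38=40 <52, l++
l=5 r=15: 3+38=41 <52, l++
l=6 r=15: 4+38=42 <52, l++
l=7 r=15: 5+38=43 <52, l++

l=8, r=15, sum=54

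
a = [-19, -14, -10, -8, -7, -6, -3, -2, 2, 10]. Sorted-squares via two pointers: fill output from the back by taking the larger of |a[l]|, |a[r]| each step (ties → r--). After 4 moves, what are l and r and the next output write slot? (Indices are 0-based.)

l=3, r=8, next write slot=5

l=0 r=9: |-19|>|10| out[9]=361, l++
l=1 r=9: |-14|>|10| out[8]=196, l++
l=2 r=9: |-10|<=|10| out[7]=100, r--
l=2 r=8: |-10|>|2| out[6]=100, l++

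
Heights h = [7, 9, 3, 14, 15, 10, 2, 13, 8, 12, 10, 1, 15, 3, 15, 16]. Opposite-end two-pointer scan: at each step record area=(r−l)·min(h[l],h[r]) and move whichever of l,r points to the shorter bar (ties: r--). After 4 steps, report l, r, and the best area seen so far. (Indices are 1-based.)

[1,16] min(7,16)*15=105 best=105 * → l++
[2,16] min(9,16)*14=126 best=126 * → l++
[3,16] min(3,16)*13=39 best=126 → l++
[4,16] min(14,16)*12=168 best=168 * → l++

l=5, r=16, best area=168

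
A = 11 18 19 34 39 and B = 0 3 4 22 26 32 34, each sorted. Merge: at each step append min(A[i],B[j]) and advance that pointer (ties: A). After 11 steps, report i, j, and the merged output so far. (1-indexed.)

i=1 j=1: A[i]=11>B[j]=0 take 0, j++
i=1 j=2: A[i]=11>B[j]=3 take 3, j++
i=1 j=3: A[i]=11>B[j]=4 take 4, j++
i=1 j=4: A[i]=11<=B[j]=22 take 11, i++
i=2 j=4: A[i]=18<=B[j]=22 take 18, i++
i=3 j=4: A[i]=19<=B[j]=22 take 19, i++
i=4 j=4: A[i]=34>B[j]=22 take 22, j++
i=4 j=5: A[i]=34>B[j]=26 take 26, j++
i=4 j=6: A[i]=34>B[j]=32 take 32, j++
i=4 j=7: A[i]=34<=B[j]=34 take 34, i++
i=5 j=7: A[i]=39>B[j]=34 take 34, j++

i=5, j=8, merged so far=[0, 3, 4, 11, 18, 19, 22, 26, 32, 34, 34]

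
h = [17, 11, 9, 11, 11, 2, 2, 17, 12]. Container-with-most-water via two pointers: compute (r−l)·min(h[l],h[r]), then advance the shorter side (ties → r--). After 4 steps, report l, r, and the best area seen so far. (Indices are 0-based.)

l=0 r=8: min(17,12)*8=96 best=96 *, r--
l=0 r=7: min(17,17)*7=119 best=119 *, r--
l=0 r=6: min(17,2)*6=12 best=119, r--
l=0 r=5: min(17,2)*5=10 best=119, r--

l=0, r=4, best area=119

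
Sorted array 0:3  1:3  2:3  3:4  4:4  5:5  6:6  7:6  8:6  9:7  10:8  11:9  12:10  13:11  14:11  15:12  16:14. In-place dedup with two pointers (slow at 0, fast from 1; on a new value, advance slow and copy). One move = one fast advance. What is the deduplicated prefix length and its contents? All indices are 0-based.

length 11; prefix = [3, 4, 5, 6, 7, 8, 9, 10, 11, 12, 14]

(s=0,f=1) a[fast]=3=a[slow] dup → fast++
(s=0,f=2) a[fast]=3=a[slow] dup → fast++
(s=0,f=3) a[fast]=4≠a[slow]=3 write a[1]=4 → slow++,fast++
(s=1,f=4) a[fast]=4=a[slow] dup → fast++
(s=1,f=5) a[fast]=5≠a[slow]=4 write a[2]=5 → slow++,fast++
(s=2,f=6) a[fast]=6≠a[slow]=5 write a[3]=6 → slow++,fast++
(s=3,f=7) a[fast]=6=a[slow] dup → fast++
(s=3,f=8) a[fast]=6=a[slow] dup → fast++
(s=3,f=9) a[fast]=7≠a[slow]=6 write a[4]=7 → slow++,fast++
(s=4,f=10) a[fast]=8≠a[slow]=7 write a[5]=8 → slow++,fast++
(s=5,f=11) a[fast]=9≠a[slow]=8 write a[6]=9 → slow++,fast++
(s=6,f=12) a[fast]=10≠a[slow]=9 write a[7]=10 → slow++,fast++
(s=7,f=13) a[fast]=11≠a[slow]=10 write a[8]=11 → slow++,fast++
(s=8,f=14) a[fast]=11=a[slow] dup → fast++
(s=8,f=15) a[fast]=12≠a[slow]=11 write a[9]=12 → slow++,fast++
(s=9,f=16) a[fast]=14≠a[slow]=12 write a[10]=14 → slow++,fast++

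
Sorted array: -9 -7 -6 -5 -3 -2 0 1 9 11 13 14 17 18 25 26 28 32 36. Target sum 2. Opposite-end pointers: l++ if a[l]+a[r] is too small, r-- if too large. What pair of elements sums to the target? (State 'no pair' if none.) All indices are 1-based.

[1,19] -9+36=27 >2 → r--
[1,18] -9+32=23 >2 → r--
[1,17] -9+28=19 >2 → r--
[1,16] -9+26=17 >2 → r--
[1,15] -9+25=16 >2 → r--
[1,14] -9+18=9 >2 → r--
[1,13] -9+17=8 >2 → r--
[1,12] -9+14=5 >2 → r--
[1,11] -9+13=4 >2 → r--
[1,10] -9+11=2 → found

(-9, 11)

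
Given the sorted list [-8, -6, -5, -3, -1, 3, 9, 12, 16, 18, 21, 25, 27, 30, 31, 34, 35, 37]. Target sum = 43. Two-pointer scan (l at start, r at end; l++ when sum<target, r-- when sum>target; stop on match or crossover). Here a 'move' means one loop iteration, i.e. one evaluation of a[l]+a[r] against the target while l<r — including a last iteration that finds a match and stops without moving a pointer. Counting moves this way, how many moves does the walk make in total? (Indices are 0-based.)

[0,17] -8+37=29 <43 → l++
[1,17] -6+37=31 <43 → l++
[2,17] -5+37=32 <43 → l++
[3,17] -3+37=34 <43 → l++
[4,17] -1+37=36 <43 → l++
[5,17] 3+37=40 <43 → l++
[6,17] 9+37=46 >43 → r--
[6,16] 9+35=44 >43 → r--
[6,15] 9+34=43 → found

9 moves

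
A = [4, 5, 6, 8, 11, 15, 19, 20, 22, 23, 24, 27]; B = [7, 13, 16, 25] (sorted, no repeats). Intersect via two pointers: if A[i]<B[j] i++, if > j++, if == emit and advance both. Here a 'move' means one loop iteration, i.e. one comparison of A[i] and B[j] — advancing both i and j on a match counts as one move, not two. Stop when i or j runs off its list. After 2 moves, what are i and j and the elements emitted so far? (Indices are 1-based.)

i=1 j=1: 4<7, i++
i=2 j=1: 5<7, i++

i=3, j=1, emitted=[]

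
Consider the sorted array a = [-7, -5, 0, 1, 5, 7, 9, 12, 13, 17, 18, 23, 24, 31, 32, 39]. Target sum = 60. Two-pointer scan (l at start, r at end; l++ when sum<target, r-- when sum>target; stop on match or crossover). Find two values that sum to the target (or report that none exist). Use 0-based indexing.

no pair

[0,15] -7+39=32 <60 → l++
[1,15] -5+39=34 <60 → l++
[2,15] 0+39=39 <60 → l++
[3,15] 1+39=40 <60 → l++
[4,15] 5+39=44 <60 → l++
[5,15] 7+39=46 <60 → l++
[6,15] 9+39=48 <60 → l++
[7,15] 12+39=51 <60 → l++
[8,15] 13+39=52 <60 → l++
[9,15] 17+39=56 <60 → l++
[10,15] 18+39=57 <60 → l++
[11,15] 23+39=62 >60 → r--
[11,14] 23+32=55 <60 → l++
[12,14] 24+32=56 <60 → l++
[13,14] 31+32=63 >60 → r--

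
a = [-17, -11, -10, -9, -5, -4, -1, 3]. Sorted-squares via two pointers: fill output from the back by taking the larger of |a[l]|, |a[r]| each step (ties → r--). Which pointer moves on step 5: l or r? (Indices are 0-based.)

l=0 r=7: |-17|>|3| out[7]=289, l++
l=1 r=7: |-11|>|3| out[6]=121, l++
l=2 r=7: |-10|>|3| out[5]=100, l++
l=3 r=7: |-9|>|3| out[4]=81, l++
l=4 r=7: |-5|>|3| out[3]=25, l++

l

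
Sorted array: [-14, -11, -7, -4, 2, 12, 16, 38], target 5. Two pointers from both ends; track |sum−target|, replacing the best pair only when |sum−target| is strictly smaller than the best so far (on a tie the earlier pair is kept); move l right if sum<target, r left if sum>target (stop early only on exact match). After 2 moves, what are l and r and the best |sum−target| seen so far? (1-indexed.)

l=1 r=8: -14+38=24 d=19 *, r--
l=1 r=7: -14+16=2 d=3 *, l++

l=2, r=7, best |Δ|=3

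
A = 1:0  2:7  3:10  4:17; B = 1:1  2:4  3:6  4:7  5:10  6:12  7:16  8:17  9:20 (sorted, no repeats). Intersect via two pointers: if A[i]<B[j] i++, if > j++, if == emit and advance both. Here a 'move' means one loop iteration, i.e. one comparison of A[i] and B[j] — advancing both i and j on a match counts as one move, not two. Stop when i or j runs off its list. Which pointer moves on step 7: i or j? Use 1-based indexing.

j

i=1 j=1: 0<1, i++
i=2 j=1: 7>1, j++
i=2 j=2: 7>4, j++
i=2 j=3: 7>6, j++
i=2 j=4: 7==7 emit, i++,j++
i=3 j=5: 10==10 emit, i++,j++
i=4 j=6: 17>12, j++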